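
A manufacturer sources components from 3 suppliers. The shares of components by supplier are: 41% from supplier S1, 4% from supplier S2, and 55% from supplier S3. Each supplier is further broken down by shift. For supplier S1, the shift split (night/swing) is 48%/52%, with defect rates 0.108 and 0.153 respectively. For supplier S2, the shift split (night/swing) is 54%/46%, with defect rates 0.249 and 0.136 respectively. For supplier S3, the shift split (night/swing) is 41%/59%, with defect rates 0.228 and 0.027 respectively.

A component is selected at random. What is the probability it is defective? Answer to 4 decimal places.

P(D|S1) = 0.48·0.108 + 0.52·0.153 = 0.05184 + 0.07956 = 0.1314
P(D|S2) = 0.54·0.249 + 0.46·0.136 = 0.13446 + 0.06256 = 0.19702
P(D|S3) = 0.41·0.228 + 0.59·0.027 = 0.09348 + 0.01593 = 0.10941
By total probability over the outer partition,
P(D) = 0.41·0.1314 + 0.04·0.19702 + 0.55·0.10941
      = 0.053874 + 0.0078808 + 0.0601755 = 0.1219303

P(D) ≈ 0.1219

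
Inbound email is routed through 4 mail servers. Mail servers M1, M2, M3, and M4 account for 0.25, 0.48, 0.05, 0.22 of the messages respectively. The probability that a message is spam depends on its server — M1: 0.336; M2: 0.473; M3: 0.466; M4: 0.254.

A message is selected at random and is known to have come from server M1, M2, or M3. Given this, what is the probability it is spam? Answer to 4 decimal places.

Let J = {M1, M2, M3}.
P(J) = 0.25 + 0.48 + 0.05 = 0.78.
P(S ∩ J) = 0.336·0.25 + 0.473·0.48 + 0.466·0.05 = 0.084 + 0.22704 + 0.0233 = 0.33434.
P(S | J) = 0.33434 / 0.78 = 0.428641…

P(S|J) ≈ 0.4286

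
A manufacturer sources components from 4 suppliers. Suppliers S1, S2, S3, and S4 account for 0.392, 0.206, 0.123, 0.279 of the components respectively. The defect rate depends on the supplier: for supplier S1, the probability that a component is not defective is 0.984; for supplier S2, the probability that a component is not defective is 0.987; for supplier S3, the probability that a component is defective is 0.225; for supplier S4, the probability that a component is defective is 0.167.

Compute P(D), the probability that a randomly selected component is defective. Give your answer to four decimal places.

0.0832

P(D|S1) = 1 − 0.984 = 0.016.
P(D|S2) = 1 − 0.987 = 0.013.
P(D) = P(D|S1)·P(S1) + P(D|S2)·P(S2) + P(D|S3)·P(S3) + P(D|S4)·P(S4)
      = 0.016·0.392 + 0.013·0.206 + 0.225·0.123 + 0.167·0.279
      = 0.006272 + 0.002678 + 0.027675 + 0.046593 = 0.083218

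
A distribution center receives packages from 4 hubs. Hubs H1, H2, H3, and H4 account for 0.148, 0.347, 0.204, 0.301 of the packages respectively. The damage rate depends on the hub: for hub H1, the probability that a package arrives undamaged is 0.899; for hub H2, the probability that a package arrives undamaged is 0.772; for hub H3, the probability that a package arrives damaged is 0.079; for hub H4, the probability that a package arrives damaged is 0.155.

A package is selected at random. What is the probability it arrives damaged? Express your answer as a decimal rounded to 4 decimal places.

P(D|H1) = 1 − 0.899 = 0.101.
P(D|H2) = 1 − 0.772 = 0.228.
P(D) = P(D|H1)·P(H1) + P(D|H2)·P(H2) + P(D|H3)·P(H3) + P(D|H4)·P(H4)
      = 0.101·0.148 + 0.228·0.347 + 0.079·0.204 + 0.155·0.301
      = 0.014948 + 0.079116 + 0.016116 + 0.046655 = 0.156835

0.1568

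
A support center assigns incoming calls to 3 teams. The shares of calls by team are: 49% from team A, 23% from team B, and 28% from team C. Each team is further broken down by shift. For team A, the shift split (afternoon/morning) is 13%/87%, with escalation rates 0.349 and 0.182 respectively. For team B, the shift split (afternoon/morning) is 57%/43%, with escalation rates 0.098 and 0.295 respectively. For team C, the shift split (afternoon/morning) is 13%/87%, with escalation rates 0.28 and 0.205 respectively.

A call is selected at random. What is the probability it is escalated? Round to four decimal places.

P(E|A) = 0.13·0.349 + 0.87·0.182 = 0.04537 + 0.15834 = 0.20371
P(E|B) = 0.57·0.098 + 0.43·0.295 = 0.05586 + 0.12685 = 0.18271
P(E|C) = 0.13·0.28 + 0.87·0.205 = 0.0364 + 0.17835 = 0.21475
Then overall,
P(E) = 0.49·0.20371 + 0.23·0.18271 + 0.28·0.21475
      = 0.0998179 + 0.0420233 + 0.06013 = 0.2019712

P(E) ≈ 0.2020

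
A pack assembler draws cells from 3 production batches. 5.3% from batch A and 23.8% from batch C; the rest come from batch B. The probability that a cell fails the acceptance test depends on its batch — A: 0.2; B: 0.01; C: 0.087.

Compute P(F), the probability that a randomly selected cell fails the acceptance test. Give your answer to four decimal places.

P(B) = 1 − (0.053 + 0.238) = 0.709.
P(F) = P(F|A)·P(A) + P(F|B)·P(B) + P(F|C)·P(C)
      = 0.2·0.053 + 0.01·0.709 + 0.087·0.238
      = 0.0106 + 0.00709 + 0.020706 = 0.038396

P(F) ≈ 0.0384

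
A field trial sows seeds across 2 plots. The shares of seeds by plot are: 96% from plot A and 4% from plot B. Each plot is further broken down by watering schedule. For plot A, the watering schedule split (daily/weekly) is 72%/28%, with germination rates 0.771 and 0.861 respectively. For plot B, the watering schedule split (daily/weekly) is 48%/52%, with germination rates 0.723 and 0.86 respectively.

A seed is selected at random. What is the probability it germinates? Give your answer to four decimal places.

P(G) ≈ 0.7961

P(G|A) = 0.72·0.771 + 0.28·0.861 = 0.55512 + 0.24108 = 0.7962
P(G|B) = 0.48·0.723 + 0.52·0.86 = 0.34704 + 0.4472 = 0.79424
Then overall,
P(G) = 0.96·0.7962 + 0.04·0.79424
      = 0.764352 + 0.0317696 = 0.7961216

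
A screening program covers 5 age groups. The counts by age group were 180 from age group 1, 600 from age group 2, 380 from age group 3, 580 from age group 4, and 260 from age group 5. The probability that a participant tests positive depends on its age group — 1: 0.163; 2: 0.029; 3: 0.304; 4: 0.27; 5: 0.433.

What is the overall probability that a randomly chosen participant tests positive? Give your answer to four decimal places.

Total: 180 + 600 + 380 + 580 + 260 = 2000.
P(1) = 180/2000 = 0.09. P(2) = 600/2000 = 0.3. P(3) = 380/2000 = 0.19. P(4) = 580/2000 = 0.29. P(5) = 260/2000 = 0.13.
Summing over the partition,
P(T) = P(T|1)·P(1) + P(T|2)·P(2) + P(T|3)·P(3) + P(T|4)·P(4) + P(T|5)·P(5)
      = 0.163·0.09 + 0.029·0.3 + 0.304·0.19 + 0.27·0.29 + 0.433·0.13
      = 0.01467 + 0.0087 + 0.05776 + 0.0783 + 0.05629 = 0.21572

P(T) ≈ 0.2157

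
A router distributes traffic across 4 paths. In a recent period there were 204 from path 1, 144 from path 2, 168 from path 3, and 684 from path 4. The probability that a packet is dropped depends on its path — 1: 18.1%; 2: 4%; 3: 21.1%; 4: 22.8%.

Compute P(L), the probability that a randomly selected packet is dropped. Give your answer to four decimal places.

Total: 204 + 144 + 168 + 684 = 1200.
P(1) = 204/1200 = 0.17. P(2) = 144/1200 = 0.12. P(3) = 168/1200 = 0.14. P(4) = 684/1200 = 0.57.
Using total probability over the partition,
P(L) = P(L|1)·P(1) + P(L|2)·P(2) + P(L|3)·P(3) + P(L|4)·P(4)
      = 0.181·0.17 + 0.04·0.12 + 0.211·0.14 + 0.228·0.57
      = 0.03077 + 0.0048 + 0.02954 + 0.12996 = 0.19507

P(L) ≈ 0.1951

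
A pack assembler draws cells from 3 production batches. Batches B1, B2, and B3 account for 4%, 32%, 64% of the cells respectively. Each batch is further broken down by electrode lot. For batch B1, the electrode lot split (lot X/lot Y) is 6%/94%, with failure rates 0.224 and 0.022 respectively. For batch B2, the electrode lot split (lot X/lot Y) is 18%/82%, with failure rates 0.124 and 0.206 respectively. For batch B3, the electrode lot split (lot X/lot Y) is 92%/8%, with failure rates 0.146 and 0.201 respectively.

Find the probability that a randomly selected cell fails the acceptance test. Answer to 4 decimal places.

P(F|B1) = 0.06·0.224 + 0.94·0.022 = 0.01344 + 0.02068 = 0.03412
P(F|B2) = 0.18·0.124 + 0.82·0.206 = 0.02232 + 0.16892 = 0.19124
P(F|B3) = 0.92·0.146 + 0.08·0.201 = 0.13432 + 0.01608 = 0.1504
By total probability over the outer partition,
P(F) = 0.04·0.03412 + 0.32·0.19124 + 0.64·0.1504
      = 0.0013648 + 0.0611968 + 0.096256 = 0.1588176

P(F) ≈ 0.1588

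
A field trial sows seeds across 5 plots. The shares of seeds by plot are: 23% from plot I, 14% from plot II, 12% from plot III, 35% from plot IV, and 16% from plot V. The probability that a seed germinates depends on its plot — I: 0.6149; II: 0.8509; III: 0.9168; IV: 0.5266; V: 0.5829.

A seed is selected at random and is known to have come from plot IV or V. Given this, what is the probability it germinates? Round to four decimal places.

P(G|S) ≈ 0.5443

Let S = {IV, V}.
P(S) = 0.35 + 0.16 = 0.51.
P(G ∩ S) = 0.5266·0.35 + 0.5829·0.16 = 0.18431 + 0.093264 = 0.277574.
P(G | S) = 0.277574 / 0.51 = 0.544263…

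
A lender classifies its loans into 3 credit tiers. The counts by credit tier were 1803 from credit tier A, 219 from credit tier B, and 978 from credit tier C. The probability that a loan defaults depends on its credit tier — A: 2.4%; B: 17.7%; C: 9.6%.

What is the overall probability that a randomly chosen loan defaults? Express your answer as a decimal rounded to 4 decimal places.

Total: 1803 + 219 + 978 = 3000.
P(A) = 1803/3000 = 0.601. P(B) = 219/3000 = 0.073. P(C) = 978/3000 = 0.326.
P(D) = P(D|A)·P(A) + P(D|B)·P(B) + P(D|C)·P(C)
      = 0.024·0.601 + 0.177·0.073 + 0.096·0.326
      = 0.014424 + 0.012921 + 0.031296 = 0.058641

P(D) ≈ 0.0586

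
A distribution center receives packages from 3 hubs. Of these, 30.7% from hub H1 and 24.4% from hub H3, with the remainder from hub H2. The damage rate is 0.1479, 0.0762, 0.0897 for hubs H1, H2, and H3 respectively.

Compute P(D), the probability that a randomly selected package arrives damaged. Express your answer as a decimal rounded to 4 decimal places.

P(D) ≈ 0.1015

P(H2) = 1 − (0.307 + 0.244) = 0.449.
P(D) = P(D|H1)·P(H1) + P(D|H2)·P(H2) + P(D|H3)·P(H3)
      = 0.1479·0.307 + 0.0762·0.449 + 0.0897·0.244
      = 0.0454053 + 0.0342138 + 0.0218868 = 0.1015059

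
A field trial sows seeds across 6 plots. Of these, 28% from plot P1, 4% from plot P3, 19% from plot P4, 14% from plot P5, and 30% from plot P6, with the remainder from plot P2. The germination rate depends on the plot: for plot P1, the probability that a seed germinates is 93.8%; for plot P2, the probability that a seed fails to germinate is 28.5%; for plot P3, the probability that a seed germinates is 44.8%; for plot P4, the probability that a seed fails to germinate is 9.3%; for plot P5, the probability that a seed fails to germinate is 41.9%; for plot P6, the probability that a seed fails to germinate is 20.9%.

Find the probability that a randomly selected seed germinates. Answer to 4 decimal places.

P(P2) = 1 − (0.28 + 0.04 + 0.19 + 0.14 + 0.3) = 0.05.
P(G|P2) = 1 − 0.285 = 0.715.
P(G|P4) = 1 − 0.093 = 0.907.
P(G|P5) = 1 − 0.419 = 0.581.
P(G|P6) = 1 − 0.209 = 0.791.
P(G) = P(G|P1)·P(P1) + P(G|P2)·P(P2) + P(G|P3)·P(P3) + P(G|P4)·P(P4) + P(G|P5)·P(P5) + P(G|P6)·P(P6)
      = 0.938·0.28 + 0.715·0.05 + 0.448·0.04 + 0.907·0.19 + 0.581·0.14 + 0.791·0.3
      = 0.26264 + 0.03575 + 0.01792 + 0.17233 + 0.08134 + 0.2373 = 0.80728

P(G) ≈ 0.8073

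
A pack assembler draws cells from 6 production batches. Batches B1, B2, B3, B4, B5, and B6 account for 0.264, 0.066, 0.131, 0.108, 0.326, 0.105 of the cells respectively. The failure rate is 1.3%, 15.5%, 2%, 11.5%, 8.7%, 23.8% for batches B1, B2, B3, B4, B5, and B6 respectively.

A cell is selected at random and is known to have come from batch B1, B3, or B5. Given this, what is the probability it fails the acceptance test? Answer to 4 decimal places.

0.0477

Let S = {B1, B3, B5}.
P(S) = 0.264 + 0.131 + 0.326 = 0.721.
P(F ∩ S) = 0.013·0.264 + 0.02·0.131 + 0.087·0.326 = 0.003432 + 0.00262 + 0.028362 = 0.034414.
P(F | S) = 0.034414 / 0.721 = 0.047731…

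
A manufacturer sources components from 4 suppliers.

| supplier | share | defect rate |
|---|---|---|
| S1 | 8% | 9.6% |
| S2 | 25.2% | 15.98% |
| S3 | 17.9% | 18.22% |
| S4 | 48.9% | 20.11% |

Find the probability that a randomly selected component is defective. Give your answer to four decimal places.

Using total probability over the partition,
P(D) = P(D|S1)·P(S1) + P(D|S2)·P(S2) + P(D|S3)·P(S3) + P(D|S4)·P(S4)
      = 0.096·0.08 + 0.1598·0.252 + 0.1822·0.179 + 0.2011·0.489
      = 0.00768 + 0.0402696 + 0.0326138 + 0.0983379 = 0.1789013

0.1789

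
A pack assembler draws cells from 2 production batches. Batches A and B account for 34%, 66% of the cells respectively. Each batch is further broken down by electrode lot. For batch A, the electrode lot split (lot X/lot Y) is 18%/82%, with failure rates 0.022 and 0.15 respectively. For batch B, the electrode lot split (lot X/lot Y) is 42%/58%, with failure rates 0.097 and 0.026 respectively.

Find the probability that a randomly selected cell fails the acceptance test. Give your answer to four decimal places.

P(F|A) = 0.18·0.022 + 0.82·0.15 = 0.00396 + 0.123 = 0.12696
P(F|B) = 0.42·0.097 + 0.58·0.026 = 0.04074 + 0.01508 = 0.05582
By total probability over the outer partition,
P(F) = 0.34·0.12696 + 0.66·0.05582
      = 0.0431664 + 0.0368412 = 0.0800076

0.0800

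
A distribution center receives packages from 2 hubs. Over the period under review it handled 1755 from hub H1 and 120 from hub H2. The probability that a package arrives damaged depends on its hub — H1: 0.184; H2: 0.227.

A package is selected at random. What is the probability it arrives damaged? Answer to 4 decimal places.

P(D) ≈ 0.1868

Total: 1755 + 120 = 1875.
P(H1) = 1755/1875 = 0.936. P(H2) = 120/1875 = 0.064.
Using total probability over the partition,
P(D) = P(D|H1)·P(H1) + P(D|H2)·P(H2)
      = 0.184·0.936 + 0.227·0.064
      = 0.172224 + 0.014528 = 0.186752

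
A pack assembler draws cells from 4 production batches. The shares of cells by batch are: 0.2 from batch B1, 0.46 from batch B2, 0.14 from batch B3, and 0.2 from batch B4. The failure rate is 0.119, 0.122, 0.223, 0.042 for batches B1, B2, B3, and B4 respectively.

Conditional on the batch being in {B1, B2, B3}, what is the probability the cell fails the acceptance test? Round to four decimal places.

Let S = {B1, B2, B3}.
P(S) = 0.2 + 0.46 + 0.14 = 0.8.
P(F ∩ S) = 0.119·0.2 + 0.122·0.46 + 0.223·0.14 = 0.0238 + 0.05612 + 0.03122 = 0.11114.
P(F | S) = 0.11114 / 0.8 = 0.138925…

0.1389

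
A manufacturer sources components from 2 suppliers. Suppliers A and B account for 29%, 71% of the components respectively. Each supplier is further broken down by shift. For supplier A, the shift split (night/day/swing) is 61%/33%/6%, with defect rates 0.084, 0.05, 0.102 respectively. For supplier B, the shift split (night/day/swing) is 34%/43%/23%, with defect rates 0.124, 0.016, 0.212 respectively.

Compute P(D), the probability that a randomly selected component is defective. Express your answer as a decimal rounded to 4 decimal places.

P(D|A) = 0.61·0.084 + 0.33·0.05 + 0.06·0.102 = 0.05124 + 0.0165 + 0.00612 = 0.07386
P(D|B) = 0.34·0.124 + 0.43·0.016 + 0.23·0.212 = 0.04216 + 0.00688 + 0.04876 = 0.0978
Then overall,
P(D) = 0.29·0.07386 + 0.71·0.0978
      = 0.0214194 + 0.069438 = 0.0908574

0.0909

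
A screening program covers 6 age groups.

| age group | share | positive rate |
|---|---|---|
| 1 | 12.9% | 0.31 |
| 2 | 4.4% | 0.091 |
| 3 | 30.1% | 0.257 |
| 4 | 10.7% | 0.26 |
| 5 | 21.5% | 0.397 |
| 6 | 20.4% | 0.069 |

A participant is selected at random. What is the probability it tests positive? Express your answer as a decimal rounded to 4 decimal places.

Using total probability over the partition,
P(T) = P(T|1)·P(1) + P(T|2)·P(2) + P(T|3)·P(3) + P(T|4)·P(4) + P(T|5)·P(5) + P(T|6)·P(6)
      = 0.31·0.129 + 0.091·0.044 + 0.257·0.301 + 0.26·0.107 + 0.397·0.215 + 0.069·0.204
      = 0.03999 + 0.004004 + 0.077357 + 0.02782 + 0.085355 + 0.014076 = 0.248602

P(T) ≈ 0.2486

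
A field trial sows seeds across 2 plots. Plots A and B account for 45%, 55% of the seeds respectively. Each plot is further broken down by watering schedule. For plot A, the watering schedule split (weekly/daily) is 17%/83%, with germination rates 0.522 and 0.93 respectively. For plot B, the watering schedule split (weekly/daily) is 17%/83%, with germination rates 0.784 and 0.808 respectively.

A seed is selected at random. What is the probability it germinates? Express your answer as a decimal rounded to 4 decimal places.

0.8294

P(G|A) = 0.17·0.522 + 0.83·0.93 = 0.08874 + 0.7719 = 0.86064
P(G|B) = 0.17·0.784 + 0.83·0.808 = 0.13328 + 0.67064 = 0.80392
Then overall,
P(G) = 0.45·0.86064 + 0.55·0.80392
      = 0.387288 + 0.442156 = 0.829444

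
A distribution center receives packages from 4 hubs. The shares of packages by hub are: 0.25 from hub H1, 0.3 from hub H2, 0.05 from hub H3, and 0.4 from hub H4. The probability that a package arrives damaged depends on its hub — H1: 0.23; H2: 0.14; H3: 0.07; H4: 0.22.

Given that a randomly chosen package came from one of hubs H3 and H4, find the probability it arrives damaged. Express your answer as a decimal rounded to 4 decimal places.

P(D|S) ≈ 0.2033

Let S = {H3, H4}.
P(S) = 0.05 + 0.4 = 0.45.
P(D ∩ S) = 0.07·0.05 + 0.22·0.4 = 0.0035 + 0.088 = 0.0915.
P(D | S) = 0.0915 / 0.45 = 0.203333…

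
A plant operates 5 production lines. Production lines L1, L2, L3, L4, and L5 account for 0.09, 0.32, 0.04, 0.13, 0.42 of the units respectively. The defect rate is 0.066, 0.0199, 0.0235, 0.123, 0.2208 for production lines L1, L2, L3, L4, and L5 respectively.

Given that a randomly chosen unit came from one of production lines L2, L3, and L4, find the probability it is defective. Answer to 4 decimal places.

P(D|S) ≈ 0.0475

Let S = {L2, L3, L4}.
P(S) = 0.32 + 0.04 + 0.13 = 0.49.
P(D ∩ S) = 0.0199·0.32 + 0.0235·0.04 + 0.123·0.13 = 0.006368 + 0.00094 + 0.01599 = 0.023298.
P(D | S) = 0.023298 / 0.49 = 0.047547…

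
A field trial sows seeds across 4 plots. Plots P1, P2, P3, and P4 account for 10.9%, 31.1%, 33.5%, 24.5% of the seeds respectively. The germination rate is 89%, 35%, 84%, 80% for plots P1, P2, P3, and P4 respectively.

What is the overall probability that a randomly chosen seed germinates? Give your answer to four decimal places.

P(G) = P(G|P1)·P(P1) + P(G|P2)·P(P2) + P(G|P3)·P(P3) + P(G|P4)·P(P4)
      = 0.89·0.109 + 0.35·0.311 + 0.84·0.335 + 0.8·0.245
      = 0.09701 + 0.10885 + 0.2814 + 0.196 = 0.68326

0.6833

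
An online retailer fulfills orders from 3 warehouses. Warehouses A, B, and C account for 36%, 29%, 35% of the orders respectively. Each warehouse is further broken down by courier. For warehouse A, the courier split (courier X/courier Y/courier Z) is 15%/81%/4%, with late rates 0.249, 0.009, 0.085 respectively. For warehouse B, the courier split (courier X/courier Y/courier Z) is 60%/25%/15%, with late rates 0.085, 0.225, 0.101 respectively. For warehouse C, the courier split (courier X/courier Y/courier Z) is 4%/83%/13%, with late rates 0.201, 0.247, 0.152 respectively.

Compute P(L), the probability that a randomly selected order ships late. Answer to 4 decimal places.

P(L|A) = 0.15·0.249 + 0.81·0.009 + 0.04·0.085 = 0.03735 + 0.00729 + 0.0034 = 0.04804
P(L|B) = 0.6·0.085 + 0.25·0.225 + 0.15·0.101 = 0.051 + 0.05625 + 0.01515 = 0.1224
P(L|C) = 0.04·0.201 + 0.83·0.247 + 0.13·0.152 = 0.00804 + 0.20501 + 0.01976 = 0.23281
By total probability over the outer partition,
P(L) = 0.36·0.04804 + 0.29·0.1224 + 0.35·0.23281
      = 0.0172944 + 0.035496 + 0.0814835 = 0.1342739

P(L) ≈ 0.1343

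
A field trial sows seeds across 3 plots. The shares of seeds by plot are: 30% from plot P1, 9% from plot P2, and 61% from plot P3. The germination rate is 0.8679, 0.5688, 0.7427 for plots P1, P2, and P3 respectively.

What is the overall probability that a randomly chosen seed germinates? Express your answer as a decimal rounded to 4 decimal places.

0.7646

By the law of total probability,
P(G) = P(G|P1)·P(P1) + P(G|P2)·P(P2) + P(G|P3)·P(P3)
      = 0.8679·0.3 + 0.5688·0.09 + 0.7427·0.61
      = 0.26037 + 0.051192 + 0.453047 = 0.764609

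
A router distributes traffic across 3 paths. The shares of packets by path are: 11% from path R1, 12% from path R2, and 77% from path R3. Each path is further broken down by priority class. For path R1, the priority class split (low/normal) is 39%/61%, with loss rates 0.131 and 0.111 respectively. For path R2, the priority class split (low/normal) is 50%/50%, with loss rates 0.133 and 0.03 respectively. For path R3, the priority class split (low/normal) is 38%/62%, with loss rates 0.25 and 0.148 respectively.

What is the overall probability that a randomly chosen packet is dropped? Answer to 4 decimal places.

P(L|R1) = 0.39·0.131 + 0.61·0.111 = 0.05109 + 0.06771 = 0.1188
P(L|R2) = 0.5·0.133 + 0.5·0.03 = 0.0665 + 0.015 = 0.0815
P(L|R3) = 0.38·0.25 + 0.62·0.148 = 0.095 + 0.09176 = 0.18676
Then overall,
P(L) = 0.11·0.1188 + 0.12·0.0815 + 0.77·0.18676
      = 0.013068 + 0.00978 + 0.1438052 = 0.1666532

P(L) ≈ 0.1667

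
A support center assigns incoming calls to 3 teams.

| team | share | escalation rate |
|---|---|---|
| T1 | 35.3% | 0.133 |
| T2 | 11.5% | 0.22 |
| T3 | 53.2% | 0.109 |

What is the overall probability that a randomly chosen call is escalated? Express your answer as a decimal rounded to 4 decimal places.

Using total probability over the partition,
P(E) = P(E|T1)·P(T1) + P(E|T2)·P(T2) + P(E|T3)·P(T3)
      = 0.133·0.353 + 0.22·0.115 + 0.109·0.532
      = 0.046949 + 0.0253 + 0.057988 = 0.130237

P(E) ≈ 0.1302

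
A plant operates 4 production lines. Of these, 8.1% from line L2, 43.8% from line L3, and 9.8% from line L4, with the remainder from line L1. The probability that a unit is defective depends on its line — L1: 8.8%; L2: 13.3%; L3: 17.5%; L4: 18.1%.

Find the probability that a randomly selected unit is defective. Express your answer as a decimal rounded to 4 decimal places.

P(L1) = 1 − (0.081 + 0.438 + 0.098) = 0.383.
P(D) = P(D|L1)·P(L1) + P(D|L2)·P(L2) + P(D|L3)·P(L3) + P(D|L4)·P(L4)
      = 0.088·0.383 + 0.133·0.081 + 0.175·0.438 + 0.181·0.098
      = 0.033704 + 0.010773 + 0.07665 + 0.017738 = 0.138865

P(D) ≈ 0.1389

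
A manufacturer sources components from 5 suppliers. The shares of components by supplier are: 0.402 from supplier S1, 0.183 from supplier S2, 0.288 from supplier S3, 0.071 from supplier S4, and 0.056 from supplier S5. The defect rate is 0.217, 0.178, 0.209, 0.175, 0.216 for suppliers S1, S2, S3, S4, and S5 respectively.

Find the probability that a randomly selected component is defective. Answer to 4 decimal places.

0.2045

Using total probability over the partition,
P(D) = P(D|S1)·P(S1) + P(D|S2)·P(S2) + P(D|S3)·P(S3) + P(D|S4)·P(S4) + P(D|S5)·P(S5)
      = 0.217·0.402 + 0.178·0.183 + 0.209·0.288 + 0.175·0.071 + 0.216·0.056
      = 0.087234 + 0.032574 + 0.060192 + 0.012425 + 0.012096 = 0.204521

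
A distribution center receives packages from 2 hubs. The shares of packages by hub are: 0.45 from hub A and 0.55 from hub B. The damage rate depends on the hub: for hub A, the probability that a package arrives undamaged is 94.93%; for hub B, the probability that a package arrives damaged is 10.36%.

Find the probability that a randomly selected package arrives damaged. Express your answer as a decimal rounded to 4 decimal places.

P(D|A) = 1 − 0.9493 = 0.0507.
P(D) = P(D|A)·P(A) + P(D|B)·P(B)
      = 0.0507·0.45 + 0.1036·0.55
      = 0.022815 + 0.05698 = 0.079795

0.0798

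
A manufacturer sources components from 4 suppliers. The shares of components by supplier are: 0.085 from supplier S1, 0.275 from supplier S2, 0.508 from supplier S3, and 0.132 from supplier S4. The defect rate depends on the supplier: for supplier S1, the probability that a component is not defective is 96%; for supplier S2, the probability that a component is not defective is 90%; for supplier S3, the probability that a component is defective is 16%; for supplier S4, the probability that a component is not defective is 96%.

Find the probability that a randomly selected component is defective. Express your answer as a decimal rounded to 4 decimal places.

P(D|S1) = 1 − 0.96 = 0.04.
P(D|S2) = 1 − 0.9 = 0.1.
P(D|S4) = 1 − 0.96 = 0.04.
By the law of total probability,
P(D) = P(D|S1)·P(S1) + P(D|S2)·P(S2) + P(D|S3)·P(S3) + P(D|S4)·P(S4)
      = 0.04·0.085 + 0.1·0.275 + 0.16·0.508 + 0.04·0.132
      = 0.0034 + 0.0275 + 0.08128 + 0.00528 = 0.11746

P(D) ≈ 0.1175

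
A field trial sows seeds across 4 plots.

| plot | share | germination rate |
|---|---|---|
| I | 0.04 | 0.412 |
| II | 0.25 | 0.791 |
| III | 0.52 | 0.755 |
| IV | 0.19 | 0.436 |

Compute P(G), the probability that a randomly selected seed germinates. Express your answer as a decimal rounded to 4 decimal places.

0.6897

P(G) = P(G|I)·P(I) + P(G|II)·P(II) + P(G|III)·P(III) + P(G|IV)·P(IV)
      = 0.412·0.04 + 0.791·0.25 + 0.755·0.52 + 0.436·0.19
      = 0.01648 + 0.19775 + 0.3926 + 0.08284 = 0.68967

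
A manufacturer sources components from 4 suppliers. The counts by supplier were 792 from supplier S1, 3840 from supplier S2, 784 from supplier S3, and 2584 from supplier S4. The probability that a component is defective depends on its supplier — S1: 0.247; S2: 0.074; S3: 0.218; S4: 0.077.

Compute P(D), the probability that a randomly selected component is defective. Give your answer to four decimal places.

Total: 792 + 3840 + 784 + 2584 = 8000.
P(S1) = 792/8000 = 0.099. P(S2) = 3840/8000 = 0.48. P(S3) = 784/8000 = 0.098. P(S4) = 2584/8000 = 0.323.
P(D) = P(D|S1)·P(S1) + P(D|S2)·P(S2) + P(D|S3)·P(S3) + P(D|S4)·P(S4)
      = 0.247·0.099 + 0.074·0.48 + 0.218·0.098 + 0.077·0.323
      = 0.024453 + 0.03552 + 0.021364 + 0.024871 = 0.106208

P(D) ≈ 0.1062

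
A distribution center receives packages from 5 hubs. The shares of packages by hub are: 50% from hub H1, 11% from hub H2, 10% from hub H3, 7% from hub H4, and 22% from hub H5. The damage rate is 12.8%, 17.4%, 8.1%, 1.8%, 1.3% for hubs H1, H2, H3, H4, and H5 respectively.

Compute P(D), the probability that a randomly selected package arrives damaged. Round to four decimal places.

0.0954

P(D) = P(D|H1)·P(H1) + P(D|H2)·P(H2) + P(D|H3)·P(H3) + P(D|H4)·P(H4) + P(D|H5)·P(H5)
      = 0.128·0.5 + 0.174·0.11 + 0.081·0.1 + 0.018·0.07 + 0.013·0.22
      = 0.064 + 0.01914 + 0.0081 + 0.00126 + 0.00286 = 0.09536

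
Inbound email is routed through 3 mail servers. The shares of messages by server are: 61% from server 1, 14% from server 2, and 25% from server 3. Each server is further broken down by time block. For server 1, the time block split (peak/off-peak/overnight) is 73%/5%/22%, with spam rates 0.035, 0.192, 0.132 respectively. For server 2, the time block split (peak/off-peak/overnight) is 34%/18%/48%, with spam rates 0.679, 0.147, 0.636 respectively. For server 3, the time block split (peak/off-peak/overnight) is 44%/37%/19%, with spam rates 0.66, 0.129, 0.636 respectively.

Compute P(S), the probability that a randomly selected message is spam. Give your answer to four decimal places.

P(S) ≈ 0.2327

P(S|1) = 0.73·0.035 + 0.05·0.192 + 0.22·0.132 = 0.02555 + 0.0096 + 0.02904 = 0.06419
P(S|2) = 0.34·0.679 + 0.18·0.147 + 0.48·0.636 = 0.23086 + 0.02646 + 0.30528 = 0.5626
P(S|3) = 0.44·0.66 + 0.37·0.129 + 0.19·0.636 = 0.2904 + 0.04773 + 0.12084 = 0.45897
By total probability over the outer partition,
P(S) = 0.61·0.06419 + 0.14·0.5626 + 0.25·0.45897
      = 0.0391559 + 0.078764 + 0.1147425 = 0.2326624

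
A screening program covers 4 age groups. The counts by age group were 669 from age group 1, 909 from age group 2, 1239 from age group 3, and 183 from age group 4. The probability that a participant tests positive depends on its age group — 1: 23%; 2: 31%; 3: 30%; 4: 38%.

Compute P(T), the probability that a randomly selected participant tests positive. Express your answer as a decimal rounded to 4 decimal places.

Total: 669 + 909 + 1239 + 183 = 3000.
P(1) = 669/3000 = 0.223. P(2) = 909/3000 = 0.303. P(3) = 1239/3000 = 0.413. P(4) = 183/3000 = 0.061.
Using total probability over the partition,
P(T) = P(T|1)·P(1) + P(T|2)·P(2) + P(T|3)·P(3) + P(T|4)·P(4)
      = 0.23·0.223 + 0.31·0.303 + 0.3·0.413 + 0.38·0.061
      = 0.05129 + 0.09393 + 0.1239 + 0.02318 = 0.2923

P(T) ≈ 0.2923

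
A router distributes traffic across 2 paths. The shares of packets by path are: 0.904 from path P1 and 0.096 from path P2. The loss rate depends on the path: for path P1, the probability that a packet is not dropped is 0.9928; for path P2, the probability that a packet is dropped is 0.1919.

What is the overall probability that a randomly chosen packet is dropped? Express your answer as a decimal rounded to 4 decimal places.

P(L|P1) = 1 − 0.9928 = 0.0072.
Using total probability over the partition,
P(L) = P(L|P1)·P(P1) + P(L|P2)·P(P2)
      = 0.0072·0.904 + 0.1919·0.096
      = 0.0065088 + 0.0184224 = 0.0249312

0.0249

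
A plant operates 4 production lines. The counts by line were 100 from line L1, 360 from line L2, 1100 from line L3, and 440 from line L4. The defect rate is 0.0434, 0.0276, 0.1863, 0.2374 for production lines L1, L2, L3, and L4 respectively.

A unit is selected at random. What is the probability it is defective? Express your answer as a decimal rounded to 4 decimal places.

0.1618

Total: 100 + 360 + 1100 + 440 = 2000.
P(L1) = 100/2000 = 0.05. P(L2) = 360/2000 = 0.18. P(L3) = 1100/2000 = 0.55. P(L4) = 440/2000 = 0.22.
P(D) = P(D|L1)·P(L1) + P(D|L2)·P(L2) + P(D|L3)·P(L3) + P(D|L4)·P(L4)
      = 0.0434·0.05 + 0.0276·0.18 + 0.1863·0.55 + 0.2374·0.22
      = 0.00217 + 0.004968 + 0.102465 + 0.052228 = 0.161831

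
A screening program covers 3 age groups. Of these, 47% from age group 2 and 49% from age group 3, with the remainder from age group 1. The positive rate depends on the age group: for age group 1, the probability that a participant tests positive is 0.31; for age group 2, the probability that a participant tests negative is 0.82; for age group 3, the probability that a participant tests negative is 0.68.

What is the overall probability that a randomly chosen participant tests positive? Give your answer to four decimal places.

P(T) ≈ 0.2538

P(1) = 1 − (0.47 + 0.49) = 0.04.
P(T|2) = 1 − 0.82 = 0.18.
P(T|3) = 1 − 0.68 = 0.32.
P(T) = P(T|1)·P(1) + P(T|2)·P(2) + P(T|3)·P(3)
      = 0.31·0.04 + 0.18·0.47 + 0.32·0.49
      = 0.0124 + 0.0846 + 0.1568 = 0.2538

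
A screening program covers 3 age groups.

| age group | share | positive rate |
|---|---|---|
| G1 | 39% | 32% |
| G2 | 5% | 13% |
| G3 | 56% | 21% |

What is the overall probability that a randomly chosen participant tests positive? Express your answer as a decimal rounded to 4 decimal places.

Using total probability over the partition,
P(T) = P(T|G1)·P(G1) + P(T|G2)·P(G2) + P(T|G3)·P(G3)
      = 0.32·0.39 + 0.13·0.05 + 0.21·0.56
      = 0.1248 + 0.0065 + 0.1176 = 0.2489

0.2489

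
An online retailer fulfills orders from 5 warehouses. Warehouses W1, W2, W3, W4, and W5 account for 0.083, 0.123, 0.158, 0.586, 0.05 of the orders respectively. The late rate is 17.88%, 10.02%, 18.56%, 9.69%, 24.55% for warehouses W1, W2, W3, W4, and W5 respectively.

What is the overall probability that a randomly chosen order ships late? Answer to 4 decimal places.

P(L) = P(L|W1)·P(W1) + P(L|W2)·P(W2) + P(L|W3)·P(W3) + P(L|W4)·P(W4) + P(L|W5)·P(W5)
      = 0.1788·0.083 + 0.1002·0.123 + 0.1856·0.158 + 0.0969·0.586 + 0.2455·0.05
      = 0.0148404 + 0.0123246 + 0.0293248 + 0.0567834 + 0.012275 = 0.1255482

P(L) ≈ 0.1255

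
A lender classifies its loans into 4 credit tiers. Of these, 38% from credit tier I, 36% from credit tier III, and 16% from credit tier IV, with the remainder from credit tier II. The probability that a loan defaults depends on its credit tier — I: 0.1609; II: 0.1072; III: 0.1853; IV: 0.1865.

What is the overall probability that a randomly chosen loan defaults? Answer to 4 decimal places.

P(D) ≈ 0.1684

P(II) = 1 − (0.38 + 0.36 + 0.16) = 0.1.
P(D) = P(D|I)·P(I) + P(D|II)·P(II) + P(D|III)·P(III) + P(D|IV)·P(IV)
      = 0.1609·0.38 + 0.1072·0.1 + 0.1853·0.36 + 0.1865·0.16
      = 0.061142 + 0.01072 + 0.066708 + 0.02984 = 0.16841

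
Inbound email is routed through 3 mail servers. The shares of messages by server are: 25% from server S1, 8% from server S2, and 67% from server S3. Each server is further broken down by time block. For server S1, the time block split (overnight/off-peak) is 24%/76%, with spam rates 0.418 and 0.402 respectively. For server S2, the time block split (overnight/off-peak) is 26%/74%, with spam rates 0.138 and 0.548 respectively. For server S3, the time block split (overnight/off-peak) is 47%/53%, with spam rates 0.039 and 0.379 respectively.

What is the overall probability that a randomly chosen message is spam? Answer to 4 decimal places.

P(S|S1) = 0.24·0.418 + 0.76·0.402 = 0.10032 + 0.30552 = 0.40584
P(S|S2) = 0.26·0.138 + 0.74·0.548 = 0.03588 + 0.40552 = 0.4414
P(S|S3) = 0.47·0.039 + 0.53·0.379 = 0.01833 + 0.20087 = 0.2192
Then overall,
P(S) = 0.25·0.40584 + 0.08·0.4414 + 0.67·0.2192
      = 0.10146 + 0.035312 + 0.146864 = 0.283636

P(S) ≈ 0.2836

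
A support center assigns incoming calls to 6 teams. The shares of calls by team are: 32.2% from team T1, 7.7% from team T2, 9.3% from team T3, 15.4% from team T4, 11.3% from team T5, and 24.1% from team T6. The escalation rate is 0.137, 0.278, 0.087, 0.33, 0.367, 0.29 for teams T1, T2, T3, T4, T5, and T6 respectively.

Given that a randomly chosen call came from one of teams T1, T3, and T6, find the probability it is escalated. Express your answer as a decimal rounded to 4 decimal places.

P(E|S) ≈ 0.1861

Let S = {T1, T3, T6}.
P(S) = 0.322 + 0.093 + 0.241 = 0.656.
P(E ∩ S) = 0.137·0.322 + 0.087·0.093 + 0.29·0.241 = 0.044114 + 0.008091 + 0.06989 = 0.122095.
P(E | S) = 0.122095 / 0.656 = 0.186120…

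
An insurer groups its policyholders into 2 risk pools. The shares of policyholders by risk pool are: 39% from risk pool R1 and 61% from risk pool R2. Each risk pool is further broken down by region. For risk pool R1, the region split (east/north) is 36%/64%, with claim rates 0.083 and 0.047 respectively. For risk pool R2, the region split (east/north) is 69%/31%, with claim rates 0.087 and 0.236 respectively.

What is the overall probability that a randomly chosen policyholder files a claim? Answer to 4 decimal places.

P(C|R1) = 0.36·0.083 + 0.64·0.047 = 0.02988 + 0.03008 = 0.05996
P(C|R2) = 0.69·0.087 + 0.31·0.236 = 0.06003 + 0.07316 = 0.13319
By total probability over the outer partition,
P(C) = 0.39·0.05996 + 0.61·0.13319
      = 0.0233844 + 0.0812459 = 0.1046303

0.1046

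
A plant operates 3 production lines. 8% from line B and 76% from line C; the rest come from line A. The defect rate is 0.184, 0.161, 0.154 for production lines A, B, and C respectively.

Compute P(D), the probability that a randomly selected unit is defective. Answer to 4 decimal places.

0.1594

P(A) = 1 − (0.08 + 0.76) = 0.16.
P(D) = P(D|A)·P(A) + P(D|B)·P(B) + P(D|C)·P(C)
      = 0.184·0.16 + 0.161·0.08 + 0.154·0.76
      = 0.02944 + 0.01288 + 0.11704 = 0.15936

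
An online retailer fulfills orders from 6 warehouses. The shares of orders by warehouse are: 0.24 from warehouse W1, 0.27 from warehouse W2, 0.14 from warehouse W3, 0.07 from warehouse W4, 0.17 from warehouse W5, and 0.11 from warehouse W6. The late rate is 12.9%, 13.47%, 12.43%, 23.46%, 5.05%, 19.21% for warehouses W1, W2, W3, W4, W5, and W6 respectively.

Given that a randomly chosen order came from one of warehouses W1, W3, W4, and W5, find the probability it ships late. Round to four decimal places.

P(L|S) ≈ 0.1183

Let S = {W1, W3, W4, W5}.
P(S) = 0.24 + 0.14 + 0.07 + 0.17 = 0.62.
P(L ∩ S) = 0.129·0.24 + 0.1243·0.14 + 0.2346·0.07 + 0.0505·0.17 = 0.03096 + 0.017402 + 0.016422 + 0.008585 = 0.073369.
P(L | S) = 0.073369 / 0.62 = 0.118337…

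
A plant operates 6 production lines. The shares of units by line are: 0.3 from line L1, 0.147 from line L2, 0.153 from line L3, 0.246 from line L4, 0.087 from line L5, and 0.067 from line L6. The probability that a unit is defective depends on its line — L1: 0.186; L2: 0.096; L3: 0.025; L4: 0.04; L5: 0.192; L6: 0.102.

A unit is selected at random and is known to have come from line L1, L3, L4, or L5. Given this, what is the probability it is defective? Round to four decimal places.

Let S = {L1, L3, L4, L5}.
P(S) = 0.3 + 0.153 + 0.246 + 0.087 = 0.786.
P(D ∩ S) = 0.186·0.3 + 0.025·0.153 + 0.04·0.246 + 0.192·0.087 = 0.0558 + 0.003825 + 0.00984 + 0.016704 = 0.086169.
P(D | S) = 0.086169 / 0.786 = 0.109630…

P(D|S) ≈ 0.1096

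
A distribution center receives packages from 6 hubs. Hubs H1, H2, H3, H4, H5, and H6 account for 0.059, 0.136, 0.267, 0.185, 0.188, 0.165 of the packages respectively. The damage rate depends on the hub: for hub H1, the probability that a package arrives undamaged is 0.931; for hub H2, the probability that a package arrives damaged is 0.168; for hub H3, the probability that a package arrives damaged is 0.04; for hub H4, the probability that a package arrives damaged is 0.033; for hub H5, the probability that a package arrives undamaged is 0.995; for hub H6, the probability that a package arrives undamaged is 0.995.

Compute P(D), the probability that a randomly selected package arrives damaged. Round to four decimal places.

P(D|H1) = 1 − 0.931 = 0.069.
P(D|H5) = 1 − 0.995 = 0.005.
P(D|H6) = 1 − 0.995 = 0.005.
P(D) = P(D|H1)·P(H1) + P(D|H2)·P(H2) + P(D|H3)·P(H3) + P(D|H4)·P(H4) + P(D|H5)·P(H5) + P(D|H6)·P(H6)
      = 0.069·0.059 + 0.168·0.136 + 0.04·0.267 + 0.033·0.185 + 0.005·0.188 + 0.005·0.165
      = 0.004071 + 0.022848 + 0.01068 + 0.006105 + 0.00094 + 0.000825 = 0.045469

0.0455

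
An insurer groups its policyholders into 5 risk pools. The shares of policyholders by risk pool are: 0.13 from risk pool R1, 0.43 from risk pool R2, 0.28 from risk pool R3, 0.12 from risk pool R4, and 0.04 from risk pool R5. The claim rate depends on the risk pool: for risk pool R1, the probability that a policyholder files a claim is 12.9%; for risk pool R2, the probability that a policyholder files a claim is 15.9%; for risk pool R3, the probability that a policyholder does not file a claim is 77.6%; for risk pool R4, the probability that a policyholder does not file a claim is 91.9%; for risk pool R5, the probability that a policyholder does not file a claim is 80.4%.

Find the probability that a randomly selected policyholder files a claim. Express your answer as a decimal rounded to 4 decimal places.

P(C|R3) = 1 − 0.776 = 0.224.
P(C|R4) = 1 − 0.919 = 0.081.
P(C|R5) = 1 − 0.804 = 0.196.
P(C) = P(C|R1)·P(R1) + P(C|R2)·P(R2) + P(C|R3)·P(R3) + P(C|R4)·P(R4) + P(C|R5)·P(R5)
      = 0.129·0.13 + 0.159·0.43 + 0.224·0.28 + 0.081·0.12 + 0.196·0.04
      = 0.01677 + 0.06837 + 0.06272 + 0.00972 + 0.00784 = 0.16542

P(C) ≈ 0.1654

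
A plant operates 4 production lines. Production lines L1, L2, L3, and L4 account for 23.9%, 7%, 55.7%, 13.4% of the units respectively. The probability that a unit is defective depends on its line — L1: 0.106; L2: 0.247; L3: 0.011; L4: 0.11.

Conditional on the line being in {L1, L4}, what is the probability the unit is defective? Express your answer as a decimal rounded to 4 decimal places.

Let S = {L1, L4}.
P(S) = 0.239 + 0.134 = 0.373.
P(D ∩ S) = 0.106·0.239 + 0.11·0.134 = 0.025334 + 0.01474 = 0.040074.
P(D | S) = 0.040074 / 0.373 = 0.107437…

P(D|S) ≈ 0.1074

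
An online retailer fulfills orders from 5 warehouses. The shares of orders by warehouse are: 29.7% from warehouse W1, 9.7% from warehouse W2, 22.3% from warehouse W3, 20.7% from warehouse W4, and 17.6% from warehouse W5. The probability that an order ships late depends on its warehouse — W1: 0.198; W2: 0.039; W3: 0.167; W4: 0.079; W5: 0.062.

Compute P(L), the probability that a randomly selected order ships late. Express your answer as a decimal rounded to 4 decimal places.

Using total probability over the partition,
P(L) = P(L|W1)·P(W1) + P(L|W2)·P(W2) + P(L|W3)·P(W3) + P(L|W4)·P(W4) + P(L|W5)·P(W5)
      = 0.198·0.297 + 0.039·0.097 + 0.167·0.223 + 0.079·0.207 + 0.062·0.176
      = 0.058806 + 0.003783 + 0.037241 + 0.016353 + 0.010912 = 0.127095

P(L) ≈ 0.1271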